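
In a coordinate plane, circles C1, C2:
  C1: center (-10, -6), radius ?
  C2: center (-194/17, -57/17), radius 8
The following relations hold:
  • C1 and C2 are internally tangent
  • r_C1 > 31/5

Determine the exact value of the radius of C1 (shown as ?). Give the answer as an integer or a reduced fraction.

1. [int C1,C2]  r_C1² − 16r_C1 + 55 = 0  ⇒  r_C1 = 5 or 11
2. given r_C1 > 31/5: keep 11

11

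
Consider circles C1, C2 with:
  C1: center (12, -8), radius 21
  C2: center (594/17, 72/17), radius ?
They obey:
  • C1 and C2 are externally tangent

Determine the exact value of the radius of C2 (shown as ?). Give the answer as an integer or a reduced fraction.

1. [ext C1·C2]  r_C2² + 42r_C2 − 235 = 0  ⇒  r_C2 = 5 (r>0 drops 1)

5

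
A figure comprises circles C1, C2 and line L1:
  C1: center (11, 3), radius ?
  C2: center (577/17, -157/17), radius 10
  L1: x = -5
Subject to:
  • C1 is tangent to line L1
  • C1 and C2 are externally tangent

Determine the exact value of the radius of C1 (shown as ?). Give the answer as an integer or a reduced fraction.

16

1. [C1‖L1]  r_C1² − 256 = 0  ⇒  r_C1 = 16 (r>0 drops 1)
2. [ext C1·C2]  r_C1² + 20r_C1 − 576 = 0  ⇒  r_C1 = 16 (r>0 drops 1)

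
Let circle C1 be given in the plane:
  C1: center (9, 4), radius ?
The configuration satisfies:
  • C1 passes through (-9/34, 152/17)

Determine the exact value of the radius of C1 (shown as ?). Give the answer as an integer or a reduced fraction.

21/2

1. [C1∋P]  r_C1² − 441/4 = 0  ⇒  r_C1 = 21/2 (r>0 drops 1)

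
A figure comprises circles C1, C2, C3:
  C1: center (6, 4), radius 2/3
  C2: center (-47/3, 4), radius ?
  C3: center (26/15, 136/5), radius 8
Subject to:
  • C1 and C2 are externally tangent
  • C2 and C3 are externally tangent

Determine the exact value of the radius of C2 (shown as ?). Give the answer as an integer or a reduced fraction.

21

1. [ext C1·C2]  r_C2² + (4/3)r_C2 − 469 = 0  ⇒  r_C2 = 21 (r>0 drops 1)
2. [ext C2·C3]  r_C2² + 16r_C2 − 777 = 0  ⇒  r_C2 = 21 (r>0 drops 1)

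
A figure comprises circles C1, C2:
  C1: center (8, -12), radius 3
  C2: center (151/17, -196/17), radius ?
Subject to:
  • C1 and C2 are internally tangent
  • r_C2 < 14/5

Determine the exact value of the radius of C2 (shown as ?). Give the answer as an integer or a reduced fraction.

1. [int C1,C2]  r_C2² − 6r_C2 + 8 = 0  ⇒  r_C2 = 2 or 4
2. given r_C2 < 14/5: keep 2

2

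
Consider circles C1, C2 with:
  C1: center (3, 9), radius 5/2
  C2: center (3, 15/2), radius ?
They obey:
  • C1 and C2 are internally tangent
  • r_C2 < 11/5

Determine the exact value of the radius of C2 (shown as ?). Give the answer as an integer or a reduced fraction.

1. [int C1,C2]  r_C2² − 5r_C2 + 4 = 0  ⇒  r_C2 = 1 or 4
2. given r_C2 < 11/5: keep 1

1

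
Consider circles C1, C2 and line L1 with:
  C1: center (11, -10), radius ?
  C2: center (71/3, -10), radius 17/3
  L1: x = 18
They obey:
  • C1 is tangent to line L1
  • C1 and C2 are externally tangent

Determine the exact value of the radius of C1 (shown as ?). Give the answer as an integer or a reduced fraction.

1. [C1‖L1]  r_C1² − 49 = 0  ⇒  r_C1 = 7 (r>0 drops 1)
2. [ext C1·C2]  r_C1² + (34/3)r_C1 − 385/3 = 0  ⇒  r_C1 = 7 (r>0 drops 1)

7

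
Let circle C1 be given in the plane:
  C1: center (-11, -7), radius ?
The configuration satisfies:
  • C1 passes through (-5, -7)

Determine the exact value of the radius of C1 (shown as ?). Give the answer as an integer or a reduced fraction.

6

1. [C1∋P]  r_C1² − 36 = 0  ⇒  r_C1 = 6 (r>0 drops 1)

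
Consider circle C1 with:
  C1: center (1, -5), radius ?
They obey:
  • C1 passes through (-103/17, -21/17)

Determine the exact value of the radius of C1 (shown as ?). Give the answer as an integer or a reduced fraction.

1. [C1∋P]  r_C1² − 64 = 0  ⇒  r_C1 = 8 (r>0 drops 1)

8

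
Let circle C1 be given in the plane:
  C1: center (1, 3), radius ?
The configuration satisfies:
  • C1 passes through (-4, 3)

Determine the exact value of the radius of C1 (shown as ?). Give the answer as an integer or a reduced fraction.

5

1. [C1∋P]  r_C1² − 25 = 0  ⇒  r_C1 = 5 (r>0 drops 1)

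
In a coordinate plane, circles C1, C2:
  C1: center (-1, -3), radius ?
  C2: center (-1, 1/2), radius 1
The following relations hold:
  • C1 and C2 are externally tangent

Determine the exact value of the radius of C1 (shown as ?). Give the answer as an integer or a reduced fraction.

5/2

1. [ext C1·C2]  r_C1² + 2r_C1 − 45/4 = 0  ⇒  r_C1 = 5/2 (r>0 drops 1)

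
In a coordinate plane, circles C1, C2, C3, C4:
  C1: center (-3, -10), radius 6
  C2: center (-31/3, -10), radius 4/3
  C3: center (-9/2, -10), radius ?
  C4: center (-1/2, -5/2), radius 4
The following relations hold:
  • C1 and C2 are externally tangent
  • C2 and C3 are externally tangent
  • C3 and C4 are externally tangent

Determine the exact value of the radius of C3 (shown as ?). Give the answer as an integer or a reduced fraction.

1. [ext C2·C3]  r_C3² + (8/3)r_C3 − 129/4 = 0  ⇒  r_C3 = 9/2 (r>0 drops 1)
2. [ext C3·C4]  r_C3² + 8r_C3 − 225/4 = 0  ⇒  r_C3 = 9/2 (r>0 drops 1)

9/2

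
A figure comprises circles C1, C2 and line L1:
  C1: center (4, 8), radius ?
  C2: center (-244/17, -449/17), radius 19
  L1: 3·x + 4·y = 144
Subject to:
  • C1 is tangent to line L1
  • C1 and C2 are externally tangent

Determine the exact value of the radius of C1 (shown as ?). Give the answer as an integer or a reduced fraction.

1. [C1‖L1]  r_C1² − 400 = 0  ⇒  r_C1 = 20 (r>0 drops 1)
2. [ext C1·C2]  r_C1² + 38r_C1 − 1160 = 0  ⇒  r_C1 = 20 (r>0 drops 1)

20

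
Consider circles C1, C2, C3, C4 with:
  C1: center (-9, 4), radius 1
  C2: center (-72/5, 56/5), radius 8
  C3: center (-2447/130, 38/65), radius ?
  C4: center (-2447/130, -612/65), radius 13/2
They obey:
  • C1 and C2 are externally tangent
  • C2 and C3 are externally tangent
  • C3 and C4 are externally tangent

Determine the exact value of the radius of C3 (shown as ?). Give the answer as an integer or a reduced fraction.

1. [ext C2·C3]  r_C3² + 16r_C3 − 273/4 = 0  ⇒  r_C3 = 7/2 (r>0 drops 1)
2. [ext C3·C4]  r_C3² + 13r_C3 − 231/4 = 0  ⇒  r_C3 = 7/2 (r>0 drops 1)

7/2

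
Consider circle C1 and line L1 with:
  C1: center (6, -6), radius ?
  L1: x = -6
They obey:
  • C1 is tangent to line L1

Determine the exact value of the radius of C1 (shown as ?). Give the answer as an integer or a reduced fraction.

12

1. [C1‖L1]  r_C1² − 144 = 0  ⇒  r_C1 = 12 (r>0 drops 1)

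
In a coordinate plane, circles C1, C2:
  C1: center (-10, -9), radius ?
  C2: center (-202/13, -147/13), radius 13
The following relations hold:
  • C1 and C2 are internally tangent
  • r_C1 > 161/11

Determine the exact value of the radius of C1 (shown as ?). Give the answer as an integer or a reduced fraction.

19

1. [int C1,C2]  r_C1² − 26r_C1 + 133 = 0  ⇒  r_C1 = 7 or 19
2. given r_C1 > 161/11: keep 19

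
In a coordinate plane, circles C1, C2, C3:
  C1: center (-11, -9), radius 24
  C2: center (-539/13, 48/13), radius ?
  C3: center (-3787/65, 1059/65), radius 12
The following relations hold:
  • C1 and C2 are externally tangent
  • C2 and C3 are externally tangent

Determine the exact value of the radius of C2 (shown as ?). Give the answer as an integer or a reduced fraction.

1. [ext C1·C2]  r_C2² + 48r_C2 − 513 = 0  ⇒  r_C2 = 9 (r>0 drops 1)
2. [ext C2·C3]  r_C2² + 24r_C2 − 297 = 0  ⇒  r_C2 = 9 (r>0 drops 1)

9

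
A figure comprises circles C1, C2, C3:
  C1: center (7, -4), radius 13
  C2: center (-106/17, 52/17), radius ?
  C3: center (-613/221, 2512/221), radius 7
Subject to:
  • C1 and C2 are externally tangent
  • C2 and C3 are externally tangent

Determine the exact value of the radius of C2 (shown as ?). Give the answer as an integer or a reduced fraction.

1. [ext C1·C2]  r_C2² + 26r_C2 − 56 = 0  ⇒  r_C2 = 2 (r>0 drops 1)
2. [ext C2·C3]  r_C2² + 14r_C2 − 32 = 0  ⇒  r_C2 = 2 (r>0 drops 1)

2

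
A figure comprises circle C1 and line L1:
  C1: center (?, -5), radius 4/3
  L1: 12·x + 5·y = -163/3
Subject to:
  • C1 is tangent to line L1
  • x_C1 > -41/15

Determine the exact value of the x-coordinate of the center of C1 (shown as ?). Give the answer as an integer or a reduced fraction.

-1

1. [C1‖L1]  x_C1² + (44/9)x_C1 + 35/9 = 0  ⇒  x_C1 = -35/9 or -1
2. given x_C1 > -41/15: keep -1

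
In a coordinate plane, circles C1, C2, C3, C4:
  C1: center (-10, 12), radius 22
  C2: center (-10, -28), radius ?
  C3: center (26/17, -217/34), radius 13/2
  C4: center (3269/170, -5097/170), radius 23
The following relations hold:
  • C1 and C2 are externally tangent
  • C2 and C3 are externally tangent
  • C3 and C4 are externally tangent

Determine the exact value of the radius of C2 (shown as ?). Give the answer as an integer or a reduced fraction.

18

1. [ext C1·C2]  r_C2² + 44r_C2 − 1116 = 0  ⇒  r_C2 = 18 (r>0 drops 1)
2. [ext C2·C3]  r_C2² + 13r_C2 − 558 = 0  ⇒  r_C2 = 18 (r>0 drops 1)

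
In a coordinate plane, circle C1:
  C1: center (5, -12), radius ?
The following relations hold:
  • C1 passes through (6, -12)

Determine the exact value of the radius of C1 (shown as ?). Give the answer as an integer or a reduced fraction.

1

1. [C1∋P]  r_C1² − 1 = 0  ⇒  r_C1 = 1 (r>0 drops 1)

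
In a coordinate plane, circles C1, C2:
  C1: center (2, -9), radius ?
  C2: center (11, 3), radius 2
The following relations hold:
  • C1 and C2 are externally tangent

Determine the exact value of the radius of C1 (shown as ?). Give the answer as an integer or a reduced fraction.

13

1. [ext C1·C2]  r_C1² + 4r_C1 − 221 = 0  ⇒  r_C1 = 13 (r>0 drops 1)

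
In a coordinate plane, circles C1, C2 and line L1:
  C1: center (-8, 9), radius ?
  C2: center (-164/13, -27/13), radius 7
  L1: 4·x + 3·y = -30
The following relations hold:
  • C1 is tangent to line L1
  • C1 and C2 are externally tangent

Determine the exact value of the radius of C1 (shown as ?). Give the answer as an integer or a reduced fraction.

5

1. [C1‖L1]  r_C1² − 25 = 0  ⇒  r_C1 = 5 (r>0 drops 1)
2. [ext C1·C2]  r_C1² + 14r_C1 − 95 = 0  ⇒  r_C1 = 5 (r>0 drops 1)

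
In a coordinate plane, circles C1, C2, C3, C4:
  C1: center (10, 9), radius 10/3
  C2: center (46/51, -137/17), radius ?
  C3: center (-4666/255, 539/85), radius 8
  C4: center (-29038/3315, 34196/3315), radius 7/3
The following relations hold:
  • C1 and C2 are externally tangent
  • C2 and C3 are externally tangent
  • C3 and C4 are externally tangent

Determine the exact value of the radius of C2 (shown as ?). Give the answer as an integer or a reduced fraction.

16

1. [ext C1·C2]  r_C2² + (20/3)r_C2 − 1088/3 = 0  ⇒  r_C2 = 16 (r>0 drops 1)
2. [ext C2·C3]  r_C2² + 16r_C2 − 512 = 0  ⇒  r_C2 = 16 (r>0 drops 1)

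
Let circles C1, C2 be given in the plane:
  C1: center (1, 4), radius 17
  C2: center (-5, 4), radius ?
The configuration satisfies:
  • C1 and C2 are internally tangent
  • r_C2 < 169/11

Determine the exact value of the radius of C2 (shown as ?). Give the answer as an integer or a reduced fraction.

1. [int C1,C2]  r_C2² − 34r_C2 + 253 = 0  ⇒  r_C2 = 11 or 23
2. given r_C2 < 169/11: keep 11

11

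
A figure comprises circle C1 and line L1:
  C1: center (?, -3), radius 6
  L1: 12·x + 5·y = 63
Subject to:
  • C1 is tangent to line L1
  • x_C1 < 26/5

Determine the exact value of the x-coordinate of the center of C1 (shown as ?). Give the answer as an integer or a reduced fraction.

1. [C1‖L1]  x_C1² − 13x_C1 = 0  ⇒  x_C1 = 0 or 13
2. given x_C1 < 26/5: keep 0

0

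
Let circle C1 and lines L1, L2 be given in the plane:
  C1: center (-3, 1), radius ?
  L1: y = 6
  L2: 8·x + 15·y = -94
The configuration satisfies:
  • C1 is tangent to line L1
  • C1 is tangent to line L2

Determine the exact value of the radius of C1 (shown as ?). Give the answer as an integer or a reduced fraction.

5

1. [C1‖L1]  r_C1² − 25 = 0  ⇒  r_C1 = 5 (r>0 drops 1)
2. [C1‖L2]  r_C1² − 25 = 0  ⇒  r_C1 = 5 (r>0 drops 1)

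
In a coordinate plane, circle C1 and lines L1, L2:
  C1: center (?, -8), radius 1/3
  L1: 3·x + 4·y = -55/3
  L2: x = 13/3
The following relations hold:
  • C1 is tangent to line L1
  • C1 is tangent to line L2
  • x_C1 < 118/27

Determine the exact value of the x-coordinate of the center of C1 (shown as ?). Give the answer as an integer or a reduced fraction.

4

1. [C1‖L1]  x_C1² − (82/9)x_C1 + 184/9 = 0  ⇒  x_C1 = 4 or 46/9
2. [C1‖L2]  x_C1² − (26/3)x_C1 + 56/3 = 0  ⇒  x_C1 = 4 or 14/3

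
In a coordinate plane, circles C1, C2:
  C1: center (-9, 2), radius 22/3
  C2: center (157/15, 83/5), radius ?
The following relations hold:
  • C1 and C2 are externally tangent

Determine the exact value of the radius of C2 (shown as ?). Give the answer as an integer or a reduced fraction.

17

1. [ext C1·C2]  r_C2² + (44/3)r_C2 − 1615/3 = 0  ⇒  r_C2 = 17 (r>0 drops 1)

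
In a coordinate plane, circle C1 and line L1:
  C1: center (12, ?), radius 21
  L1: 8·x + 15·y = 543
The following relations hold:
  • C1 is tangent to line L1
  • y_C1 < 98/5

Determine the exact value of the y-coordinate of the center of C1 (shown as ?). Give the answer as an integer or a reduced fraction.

6

1. [C1‖L1]  y_C1² − (298/5)y_C1 + 1608/5 = 0  ⇒  y_C1 = 6 or 268/5
2. given y_C1 < 98/5: keep 6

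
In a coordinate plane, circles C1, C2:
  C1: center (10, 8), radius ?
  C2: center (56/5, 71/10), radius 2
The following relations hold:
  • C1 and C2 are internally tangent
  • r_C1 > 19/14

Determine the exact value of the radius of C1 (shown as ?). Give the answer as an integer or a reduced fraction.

1. [int C1,C2]  r_C1² − 4r_C1 + 7/4 = 0  ⇒  r_C1 = 1/2 or 7/2
2. given r_C1 > 19/14: keep 7/2

7/2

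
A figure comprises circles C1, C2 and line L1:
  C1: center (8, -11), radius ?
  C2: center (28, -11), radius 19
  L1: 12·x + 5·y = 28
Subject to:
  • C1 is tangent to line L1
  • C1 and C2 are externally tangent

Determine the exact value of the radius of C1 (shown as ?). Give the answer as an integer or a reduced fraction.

1. [C1‖L1]  r_C1² − 1 = 0  ⇒  r_C1 = 1 (r>0 drops 1)
2. [ext C1·C2]  r_C1² + 38r_C1 − 39 = 0  ⇒  r_C1 = 1 (r>0 drops 1)

1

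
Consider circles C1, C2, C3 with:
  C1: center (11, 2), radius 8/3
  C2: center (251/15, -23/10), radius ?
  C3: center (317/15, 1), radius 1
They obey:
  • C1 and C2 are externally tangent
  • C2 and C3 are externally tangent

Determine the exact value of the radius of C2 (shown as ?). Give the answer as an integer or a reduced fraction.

9/2

1. [ext C1·C2]  r_C2² + (16/3)r_C2 − 177/4 = 0  ⇒  r_C2 = 9/2 (r>0 drops 1)
2. [ext C2·C3]  r_C2² + 2r_C2 − 117/4 = 0  ⇒  r_C2 = 9/2 (r>0 drops 1)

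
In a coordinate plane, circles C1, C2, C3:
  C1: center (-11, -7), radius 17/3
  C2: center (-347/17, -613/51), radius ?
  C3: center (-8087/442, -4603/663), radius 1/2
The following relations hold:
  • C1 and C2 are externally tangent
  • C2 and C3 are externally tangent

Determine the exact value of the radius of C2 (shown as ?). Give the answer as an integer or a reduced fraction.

1. [ext C1·C2]  r_C2² + (34/3)r_C2 − 245/3 = 0  ⇒  r_C2 = 5 (r>0 drops 1)
2. [ext C2·C3]  r_C2² + 1r_C2 − 30 = 0  ⇒  r_C2 = 5 (r>0 drops 1)

5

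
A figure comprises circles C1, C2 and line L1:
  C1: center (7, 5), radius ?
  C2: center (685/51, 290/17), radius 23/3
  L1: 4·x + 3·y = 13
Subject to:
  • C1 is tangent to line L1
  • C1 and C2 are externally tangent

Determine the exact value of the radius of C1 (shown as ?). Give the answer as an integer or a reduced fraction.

6

1. [C1‖L1]  r_C1² − 36 = 0  ⇒  r_C1 = 6 (r>0 drops 1)
2. [ext C1·C2]  r_C1² + (46/3)r_C1 − 128 = 0  ⇒  r_C1 = 6 (r>0 drops 1)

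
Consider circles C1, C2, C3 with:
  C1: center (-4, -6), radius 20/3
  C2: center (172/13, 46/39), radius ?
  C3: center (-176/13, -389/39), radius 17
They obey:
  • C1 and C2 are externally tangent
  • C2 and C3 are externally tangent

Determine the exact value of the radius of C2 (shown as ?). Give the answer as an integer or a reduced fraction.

12

1. [ext C1·C2]  r_C2² + (40/3)r_C2 − 304 = 0  ⇒  r_C2 = 12 (r>0 drops 1)
2. [ext C2·C3]  r_C2² + 34r_C2 − 552 = 0  ⇒  r_C2 = 12 (r>0 drops 1)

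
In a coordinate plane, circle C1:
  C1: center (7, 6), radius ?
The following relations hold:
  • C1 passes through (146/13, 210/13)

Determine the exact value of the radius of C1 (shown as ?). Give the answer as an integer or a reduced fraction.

1. [C1∋P]  r_C1² − 121 = 0  ⇒  r_C1 = 11 (r>0 drops 1)

11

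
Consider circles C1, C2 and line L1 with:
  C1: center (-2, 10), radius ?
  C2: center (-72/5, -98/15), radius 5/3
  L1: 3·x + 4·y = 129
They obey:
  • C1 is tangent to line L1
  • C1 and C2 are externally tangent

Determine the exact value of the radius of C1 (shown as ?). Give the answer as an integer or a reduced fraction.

19

1. [C1‖L1]  r_C1² − 361 = 0  ⇒  r_C1 = 19 (r>0 drops 1)
2. [ext C1·C2]  r_C1² + (10/3)r_C1 − 1273/3 = 0  ⇒  r_C1 = 19 (r>0 drops 1)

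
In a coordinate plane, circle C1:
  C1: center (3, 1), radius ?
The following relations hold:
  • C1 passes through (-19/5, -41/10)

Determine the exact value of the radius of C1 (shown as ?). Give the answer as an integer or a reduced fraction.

17/2

1. [C1∋P]  r_C1² − 289/4 = 0  ⇒  r_C1 = 17/2 (r>0 drops 1)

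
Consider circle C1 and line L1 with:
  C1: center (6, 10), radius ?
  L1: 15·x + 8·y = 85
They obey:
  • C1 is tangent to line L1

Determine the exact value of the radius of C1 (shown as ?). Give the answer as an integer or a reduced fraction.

1. [C1‖L1]  r_C1² − 25 = 0  ⇒  r_C1 = 5 (r>0 drops 1)

5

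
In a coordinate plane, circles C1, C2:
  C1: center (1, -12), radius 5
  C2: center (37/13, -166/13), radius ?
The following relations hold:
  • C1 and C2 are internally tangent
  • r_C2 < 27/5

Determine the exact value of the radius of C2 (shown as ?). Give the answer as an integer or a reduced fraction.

1. [int C1,C2]  r_C2² − 10r_C2 + 21 = 0  ⇒  r_C2 = 3 or 7
2. given r_C2 < 27/5: keep 3

3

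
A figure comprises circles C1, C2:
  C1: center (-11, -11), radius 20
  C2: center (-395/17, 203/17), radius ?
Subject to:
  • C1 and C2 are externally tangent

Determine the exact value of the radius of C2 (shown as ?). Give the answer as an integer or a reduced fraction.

1. [ext C1·C2]  r_C2² + 40r_C2 − 276 = 0  ⇒  r_C2 = 6 (r>0 drops 1)

6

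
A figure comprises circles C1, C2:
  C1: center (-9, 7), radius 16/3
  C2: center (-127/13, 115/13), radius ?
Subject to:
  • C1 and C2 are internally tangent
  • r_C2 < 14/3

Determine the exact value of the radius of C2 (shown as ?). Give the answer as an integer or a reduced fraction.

10/3

1. [int C1,C2]  r_C2² − (32/3)r_C2 + 220/9 = 0  ⇒  r_C2 = 10/3 or 22/3
2. given r_C2 < 14/3: keep 10/3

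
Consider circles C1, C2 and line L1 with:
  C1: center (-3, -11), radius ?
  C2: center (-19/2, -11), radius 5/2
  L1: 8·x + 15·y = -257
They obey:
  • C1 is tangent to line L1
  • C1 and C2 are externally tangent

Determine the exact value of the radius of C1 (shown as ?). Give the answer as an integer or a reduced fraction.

4

1. [C1‖L1]  r_C1² − 16 = 0  ⇒  r_C1 = 4 (r>0 drops 1)
2. [ext C1·C2]  r_C1² + 5r_C1 − 36 = 0  ⇒  r_C1 = 4 (r>0 drops 1)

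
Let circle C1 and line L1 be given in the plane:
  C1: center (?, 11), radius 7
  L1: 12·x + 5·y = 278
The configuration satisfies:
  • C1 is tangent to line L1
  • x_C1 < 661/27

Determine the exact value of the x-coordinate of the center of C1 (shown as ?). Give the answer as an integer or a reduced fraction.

1. [C1‖L1]  x_C1² − (223/6)x_C1 + 1727/6 = 0  ⇒  x_C1 = 11 or 157/6
2. given x_C1 < 661/27: keep 11

11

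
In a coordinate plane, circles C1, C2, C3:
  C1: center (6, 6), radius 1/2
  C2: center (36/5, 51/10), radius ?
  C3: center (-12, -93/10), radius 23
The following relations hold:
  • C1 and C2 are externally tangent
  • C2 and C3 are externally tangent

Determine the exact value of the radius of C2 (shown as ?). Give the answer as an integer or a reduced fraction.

1. [ext C1·C2]  r_C2² + 1r_C2 − 2 = 0  ⇒  r_C2 = 1 (r>0 drops 1)
2. [ext C2·C3]  r_C2² + 46r_C2 − 47 = 0  ⇒  r_C2 = 1 (r>0 drops 1)

1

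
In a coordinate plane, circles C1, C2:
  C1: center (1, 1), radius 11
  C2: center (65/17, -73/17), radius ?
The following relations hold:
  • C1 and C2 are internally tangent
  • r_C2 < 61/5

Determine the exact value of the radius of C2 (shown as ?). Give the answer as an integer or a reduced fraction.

1. [int C1,C2]  r_C2² − 22r_C2 + 85 = 0  ⇒  r_C2 = 5 or 17
2. given r_C2 < 61/5: keep 5

5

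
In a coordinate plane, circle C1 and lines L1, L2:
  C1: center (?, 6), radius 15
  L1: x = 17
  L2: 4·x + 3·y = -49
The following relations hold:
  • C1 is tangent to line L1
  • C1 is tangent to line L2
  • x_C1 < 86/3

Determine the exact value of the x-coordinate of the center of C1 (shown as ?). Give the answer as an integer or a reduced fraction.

1. [C1‖L1]  x_C1² − 34x_C1 + 64 = 0  ⇒  x_C1 = 2 or 32
2. [C1‖L2]  x_C1² + (67/2)x_C1 − 71 = 0  ⇒  x_C1 = -71/2 or 2

2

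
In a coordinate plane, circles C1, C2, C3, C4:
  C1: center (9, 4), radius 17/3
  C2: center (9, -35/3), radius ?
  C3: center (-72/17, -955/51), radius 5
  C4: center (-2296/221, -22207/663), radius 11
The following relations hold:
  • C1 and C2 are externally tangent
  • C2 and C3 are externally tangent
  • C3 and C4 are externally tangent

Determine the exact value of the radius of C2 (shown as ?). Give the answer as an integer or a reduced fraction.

10

1. [ext C1·C2]  r_C2² + (34/3)r_C2 − 640/3 = 0  ⇒  r_C2 = 10 (r>0 drops 1)
2. [ext C2·C3]  r_C2² + 10r_C2 − 200 = 0  ⇒  r_C2 = 10 (r>0 drops 1)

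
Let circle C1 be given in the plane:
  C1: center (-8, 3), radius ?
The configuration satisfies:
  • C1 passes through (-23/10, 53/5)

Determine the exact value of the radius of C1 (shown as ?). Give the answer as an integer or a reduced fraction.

19/2

1. [C1∋P]  r_C1² − 361/4 = 0  ⇒  r_C1 = 19/2 (r>0 drops 1)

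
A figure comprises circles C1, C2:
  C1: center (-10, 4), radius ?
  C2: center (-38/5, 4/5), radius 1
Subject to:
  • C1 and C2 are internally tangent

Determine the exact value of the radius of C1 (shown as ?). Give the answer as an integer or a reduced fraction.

1. [int C1,C2]  r_C1² − 2r_C1 − 15 = 0  ⇒  r_C1 = 5 (r>0 drops 1)

5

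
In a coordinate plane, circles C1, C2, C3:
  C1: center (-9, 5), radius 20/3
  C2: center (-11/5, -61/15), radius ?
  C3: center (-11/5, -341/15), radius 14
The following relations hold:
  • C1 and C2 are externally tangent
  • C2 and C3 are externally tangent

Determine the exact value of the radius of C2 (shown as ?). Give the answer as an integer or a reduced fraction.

1. [ext C1·C2]  r_C2² + (40/3)r_C2 − 84 = 0  ⇒  r_C2 = 14/3 (r>0 drops 1)
2. [ext C2·C3]  r_C2² + 28r_C2 − 1372/9 = 0  ⇒  r_C2 = 14/3 (r>0 drops 1)

14/3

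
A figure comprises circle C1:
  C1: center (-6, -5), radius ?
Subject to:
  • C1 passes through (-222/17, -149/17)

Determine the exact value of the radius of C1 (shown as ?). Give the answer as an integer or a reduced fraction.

8

1. [C1∋P]  r_C1² − 64 = 0  ⇒  r_C1 = 8 (r>0 drops 1)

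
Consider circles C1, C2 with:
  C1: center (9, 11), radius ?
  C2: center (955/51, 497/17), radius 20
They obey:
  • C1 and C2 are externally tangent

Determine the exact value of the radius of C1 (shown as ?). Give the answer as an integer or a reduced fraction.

1. [ext C1·C2]  r_C1² + 40r_C1 − 244/9 = 0  ⇒  r_C1 = 2/3 (r>0 drops 1)

2/3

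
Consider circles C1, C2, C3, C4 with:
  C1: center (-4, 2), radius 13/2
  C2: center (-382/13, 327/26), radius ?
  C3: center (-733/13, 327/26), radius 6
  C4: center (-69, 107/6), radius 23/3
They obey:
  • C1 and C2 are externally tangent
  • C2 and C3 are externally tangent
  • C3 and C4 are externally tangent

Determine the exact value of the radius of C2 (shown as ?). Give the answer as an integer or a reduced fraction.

21

1. [ext C1·C2]  r_C2² + 13r_C2 − 714 = 0  ⇒  r_C2 = 21 (r>0 drops 1)
2. [ext C2·C3]  r_C2² + 12r_C2 − 693 = 0  ⇒  r_C2 = 21 (r>0 drops 1)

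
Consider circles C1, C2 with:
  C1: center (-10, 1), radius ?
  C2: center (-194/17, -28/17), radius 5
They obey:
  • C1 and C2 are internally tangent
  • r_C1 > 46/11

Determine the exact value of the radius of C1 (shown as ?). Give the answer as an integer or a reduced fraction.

8

1. [int C1,C2]  r_C1² − 10r_C1 + 16 = 0  ⇒  r_C1 = 2 or 8
2. given r_C1 > 46/11: keep 8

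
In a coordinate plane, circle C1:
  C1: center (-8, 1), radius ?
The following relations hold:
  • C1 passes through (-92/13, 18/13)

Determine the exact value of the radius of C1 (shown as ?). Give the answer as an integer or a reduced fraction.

1

1. [C1∋P]  r_C1² − 1 = 0  ⇒  r_C1 = 1 (r>0 drops 1)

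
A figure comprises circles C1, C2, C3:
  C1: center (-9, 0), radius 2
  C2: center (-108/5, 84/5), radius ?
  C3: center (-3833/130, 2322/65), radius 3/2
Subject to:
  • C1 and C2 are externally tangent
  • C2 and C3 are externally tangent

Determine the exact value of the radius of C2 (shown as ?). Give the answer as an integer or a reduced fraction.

19

1. [ext C1·C2]  r_C2² + 4r_C2 − 437 = 0  ⇒  r_C2 = 19 (r>0 drops 1)
2. [ext C2·C3]  r_C2² + 3r_C2 − 418 = 0  ⇒  r_C2 = 19 (r>0 drops 1)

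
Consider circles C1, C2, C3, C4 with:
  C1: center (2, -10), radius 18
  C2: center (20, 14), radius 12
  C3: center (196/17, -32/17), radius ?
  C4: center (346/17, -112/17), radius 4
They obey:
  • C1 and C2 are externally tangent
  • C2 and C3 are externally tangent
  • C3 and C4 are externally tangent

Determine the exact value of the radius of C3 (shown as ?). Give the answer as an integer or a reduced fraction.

6

1. [ext C2·C3]  r_C3² + 24r_C3 − 180 = 0  ⇒  r_C3 = 6 (r>0 drops 1)
2. [ext C3·C4]  r_C3² + 8r_C3 − 84 = 0  ⇒  r_C3 = 6 (r>0 drops 1)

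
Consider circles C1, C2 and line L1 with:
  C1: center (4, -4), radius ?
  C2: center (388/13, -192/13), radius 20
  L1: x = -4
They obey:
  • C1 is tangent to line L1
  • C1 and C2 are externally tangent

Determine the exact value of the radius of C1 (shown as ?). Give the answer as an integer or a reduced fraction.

1. [C1‖L1]  r_C1² − 64 = 0  ⇒  r_C1 = 8 (r>0 drops 1)
2. [ext C1·C2]  r_C1² + 40r_C1 − 384 = 0  ⇒  r_C1 = 8 (r>0 drops 1)

8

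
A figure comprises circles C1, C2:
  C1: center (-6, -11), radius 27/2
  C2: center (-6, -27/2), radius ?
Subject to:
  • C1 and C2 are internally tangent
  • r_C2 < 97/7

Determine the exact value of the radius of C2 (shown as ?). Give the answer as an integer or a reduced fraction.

11

1. [int C1,C2]  r_C2² − 27r_C2 + 176 = 0  ⇒  r_C2 = 11 or 16
2. given r_C2 < 97/7: keep 11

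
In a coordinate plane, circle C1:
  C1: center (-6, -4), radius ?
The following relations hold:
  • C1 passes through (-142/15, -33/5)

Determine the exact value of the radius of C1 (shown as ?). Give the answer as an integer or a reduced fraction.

1. [C1∋P]  r_C1² − 169/9 = 0  ⇒  r_C1 = 13/3 (r>0 drops 1)

13/3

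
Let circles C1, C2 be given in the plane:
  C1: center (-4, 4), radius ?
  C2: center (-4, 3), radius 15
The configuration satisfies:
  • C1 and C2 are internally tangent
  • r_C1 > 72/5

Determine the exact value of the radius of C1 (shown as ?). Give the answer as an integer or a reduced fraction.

16

1. [int C1,C2]  r_C1² − 30r_C1 + 224 = 0  ⇒  r_C1 = 14 or 16
2. given r_C1 > 72/5: keep 16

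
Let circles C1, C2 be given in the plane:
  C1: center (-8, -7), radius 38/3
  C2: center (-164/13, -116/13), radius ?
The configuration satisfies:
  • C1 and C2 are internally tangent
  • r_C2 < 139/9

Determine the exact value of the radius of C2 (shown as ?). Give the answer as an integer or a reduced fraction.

23/3

1. [int C1,C2]  r_C2² − (76/3)r_C2 + 1219/9 = 0  ⇒  r_C2 = 23/3 or 53/3
2. given r_C2 < 139/9: keep 23/3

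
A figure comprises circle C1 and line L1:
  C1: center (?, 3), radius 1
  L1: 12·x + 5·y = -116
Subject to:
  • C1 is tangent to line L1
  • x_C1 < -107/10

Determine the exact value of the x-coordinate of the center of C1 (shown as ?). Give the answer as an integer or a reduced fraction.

1. [C1‖L1]  x_C1² + (131/6)x_C1 + 118 = 0  ⇒  x_C1 = -12 or -59/6
2. given x_C1 < -107/10: keep -12

-12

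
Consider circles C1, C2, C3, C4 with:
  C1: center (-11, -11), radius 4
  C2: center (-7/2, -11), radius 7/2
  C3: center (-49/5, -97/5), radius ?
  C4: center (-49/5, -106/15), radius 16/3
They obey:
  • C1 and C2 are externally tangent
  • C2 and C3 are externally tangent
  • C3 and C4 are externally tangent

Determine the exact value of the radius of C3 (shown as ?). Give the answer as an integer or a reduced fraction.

7

1. [ext C2·C3]  r_C3² + 7r_C3 − 98 = 0  ⇒  r_C3 = 7 (r>0 drops 1)
2. [ext C3·C4]  r_C3² + (32/3)r_C3 − 371/3 = 0  ⇒  r_C3 = 7 (r>0 drops 1)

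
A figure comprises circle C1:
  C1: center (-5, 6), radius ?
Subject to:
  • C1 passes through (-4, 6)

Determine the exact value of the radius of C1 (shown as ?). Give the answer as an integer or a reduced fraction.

1. [C1∋P]  r_C1² − 1 = 0  ⇒  r_C1 = 1 (r>0 drops 1)

1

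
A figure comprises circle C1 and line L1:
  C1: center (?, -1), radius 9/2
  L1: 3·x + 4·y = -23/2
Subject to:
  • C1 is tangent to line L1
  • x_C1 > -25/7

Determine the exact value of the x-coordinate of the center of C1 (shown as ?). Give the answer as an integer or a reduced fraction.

1. [C1‖L1]  x_C1² + 5x_C1 − 50 = 0  ⇒  x_C1 = -10 or 5
2. given x_C1 > -25/7: keep 5

5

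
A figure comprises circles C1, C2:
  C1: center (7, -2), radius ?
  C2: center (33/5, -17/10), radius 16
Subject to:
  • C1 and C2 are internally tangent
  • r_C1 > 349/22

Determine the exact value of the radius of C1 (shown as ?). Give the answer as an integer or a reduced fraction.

33/2

1. [int C1,C2]  r_C1² − 32r_C1 + 1023/4 = 0  ⇒  r_C1 = 31/2 or 33/2
2. given r_C1 > 349/22: keep 33/2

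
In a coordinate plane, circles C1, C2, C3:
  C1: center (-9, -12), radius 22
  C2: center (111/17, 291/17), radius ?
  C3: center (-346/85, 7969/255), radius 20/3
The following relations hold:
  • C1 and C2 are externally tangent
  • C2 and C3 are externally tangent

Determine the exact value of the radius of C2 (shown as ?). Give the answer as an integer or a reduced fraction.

1. [ext C1·C2]  r_C2² + 44r_C2 − 605 = 0  ⇒  r_C2 = 11 (r>0 drops 1)
2. [ext C2·C3]  r_C2² + (40/3)r_C2 − 803/3 = 0  ⇒  r_C2 = 11 (r>0 drops 1)

11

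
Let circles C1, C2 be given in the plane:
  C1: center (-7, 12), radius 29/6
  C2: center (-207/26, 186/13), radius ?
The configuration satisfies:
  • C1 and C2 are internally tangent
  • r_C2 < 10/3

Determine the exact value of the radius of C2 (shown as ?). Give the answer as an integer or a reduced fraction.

7/3

1. [int C1,C2]  r_C2² − (29/3)r_C2 + 154/9 = 0  ⇒  r_C2 = 7/3 or 22/3
2. given r_C2 < 10/3: keep 7/3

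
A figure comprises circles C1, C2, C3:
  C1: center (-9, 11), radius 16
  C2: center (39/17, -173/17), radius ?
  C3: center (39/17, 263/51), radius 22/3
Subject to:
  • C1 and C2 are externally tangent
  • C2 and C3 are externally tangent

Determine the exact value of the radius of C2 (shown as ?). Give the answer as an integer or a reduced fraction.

1. [ext C1·C2]  r_C2² + 32r_C2 − 320 = 0  ⇒  r_C2 = 8 (r>0 drops 1)
2. [ext C2·C3]  r_C2² + (44/3)r_C2 − 544/3 = 0  ⇒  r_C2 = 8 (r>0 drops 1)

8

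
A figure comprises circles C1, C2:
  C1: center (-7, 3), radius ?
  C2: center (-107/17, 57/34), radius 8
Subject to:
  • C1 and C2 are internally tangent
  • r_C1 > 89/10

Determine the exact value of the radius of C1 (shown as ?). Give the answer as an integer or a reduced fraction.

1. [int C1,C2]  r_C1² − 16r_C1 + 247/4 = 0  ⇒  r_C1 = 13/2 or 19/2
2. given r_C1 > 89/10: keep 19/2

19/2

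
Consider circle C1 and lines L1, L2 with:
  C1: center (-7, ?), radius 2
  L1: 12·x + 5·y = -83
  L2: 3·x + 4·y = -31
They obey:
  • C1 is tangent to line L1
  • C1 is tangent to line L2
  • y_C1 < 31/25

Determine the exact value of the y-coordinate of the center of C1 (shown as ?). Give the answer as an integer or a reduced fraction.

1. [C1‖L1]  y_C1² − (2/5)y_C1 − 27 = 0  ⇒  y_C1 = -5 or 27/5
2. [C1‖L2]  y_C1² + 5y_C1 = 0  ⇒  y_C1 = -5 or 0

-5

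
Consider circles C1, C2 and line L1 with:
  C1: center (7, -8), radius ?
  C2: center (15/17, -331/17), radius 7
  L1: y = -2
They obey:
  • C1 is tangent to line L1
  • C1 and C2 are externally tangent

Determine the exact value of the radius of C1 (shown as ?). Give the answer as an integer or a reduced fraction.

1. [C1‖L1]  r_C1² − 36 = 0  ⇒  r_C1 = 6 (r>0 drops 1)
2. [ext C1·C2]  r_C1² + 14r_C1 − 120 = 0  ⇒  r_C1 = 6 (r>0 drops 1)

6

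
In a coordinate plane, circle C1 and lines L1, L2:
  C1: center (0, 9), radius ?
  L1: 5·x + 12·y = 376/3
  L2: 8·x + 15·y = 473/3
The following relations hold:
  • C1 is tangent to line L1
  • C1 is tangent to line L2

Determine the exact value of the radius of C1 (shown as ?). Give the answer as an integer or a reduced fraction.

4/3

1. [C1‖L1]  r_C1² − 16/9 = 0  ⇒  r_C1 = 4/3 (r>0 drops 1)
2. [C1‖L2]  r_C1² − 16/9 = 0  ⇒  r_C1 = 4/3 (r>0 drops 1)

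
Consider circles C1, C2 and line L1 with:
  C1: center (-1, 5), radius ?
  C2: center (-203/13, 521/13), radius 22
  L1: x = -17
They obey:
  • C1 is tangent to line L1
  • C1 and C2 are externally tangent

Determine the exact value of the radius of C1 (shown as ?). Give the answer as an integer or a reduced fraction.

16

1. [C1‖L1]  r_C1² − 256 = 0  ⇒  r_C1 = 16 (r>0 drops 1)
2. [ext C1·C2]  r_C1² + 44r_C1 − 960 = 0  ⇒  r_C1 = 16 (r>0 drops 1)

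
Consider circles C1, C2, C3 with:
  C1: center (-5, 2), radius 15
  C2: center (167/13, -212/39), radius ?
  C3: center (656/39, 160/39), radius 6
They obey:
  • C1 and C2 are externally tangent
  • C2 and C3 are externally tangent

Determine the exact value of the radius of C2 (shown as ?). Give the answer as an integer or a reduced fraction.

1. [ext C1·C2]  r_C2² + 30r_C2 − 1339/9 = 0  ⇒  r_C2 = 13/3 (r>0 drops 1)
2. [ext C2·C3]  r_C2² + 12r_C2 − 637/9 = 0  ⇒  r_C2 = 13/3 (r>0 drops 1)

13/3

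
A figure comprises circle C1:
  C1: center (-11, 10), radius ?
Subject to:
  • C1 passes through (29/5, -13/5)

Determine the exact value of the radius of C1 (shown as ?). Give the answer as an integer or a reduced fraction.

1. [C1∋P]  r_C1² − 441 = 0  ⇒  r_C1 = 21 (r>0 drops 1)

21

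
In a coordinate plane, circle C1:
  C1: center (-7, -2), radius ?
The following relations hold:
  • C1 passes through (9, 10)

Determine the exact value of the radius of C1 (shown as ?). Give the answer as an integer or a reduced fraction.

20

1. [C1∋P]  r_C1² − 400 = 0  ⇒  r_C1 = 20 (r>0 drops 1)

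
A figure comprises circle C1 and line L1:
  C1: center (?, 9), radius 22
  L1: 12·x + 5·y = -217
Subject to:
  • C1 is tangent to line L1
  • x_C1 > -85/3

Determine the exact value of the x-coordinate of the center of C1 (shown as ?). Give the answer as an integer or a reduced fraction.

2

1. [C1‖L1]  x_C1² + (131/3)x_C1 − 274/3 = 0  ⇒  x_C1 = -137/3 or 2
2. given x_C1 > -85/3: keep 2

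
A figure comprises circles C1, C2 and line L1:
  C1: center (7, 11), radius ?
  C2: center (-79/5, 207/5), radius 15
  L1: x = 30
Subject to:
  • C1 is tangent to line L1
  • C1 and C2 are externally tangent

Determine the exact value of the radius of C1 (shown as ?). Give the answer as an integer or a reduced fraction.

1. [C1‖L1]  r_C1² − 529 = 0  ⇒  r_C1 = 23 (r>0 drops 1)
2. [ext C1·C2]  r_C1² + 30r_C1 − 1219 = 0  ⇒  r_C1 = 23 (r>0 drops 1)

23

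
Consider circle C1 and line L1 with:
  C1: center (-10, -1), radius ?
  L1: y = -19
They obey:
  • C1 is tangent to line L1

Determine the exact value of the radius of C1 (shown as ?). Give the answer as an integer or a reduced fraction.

1. [C1‖L1]  r_C1² − 324 = 0  ⇒  r_C1 = 18 (r>0 drops 1)

18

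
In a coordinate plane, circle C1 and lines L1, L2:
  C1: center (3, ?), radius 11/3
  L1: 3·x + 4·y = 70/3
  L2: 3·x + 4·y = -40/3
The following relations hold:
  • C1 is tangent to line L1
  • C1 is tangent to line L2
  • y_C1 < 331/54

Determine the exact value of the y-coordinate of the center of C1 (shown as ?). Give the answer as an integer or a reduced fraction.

1. [C1‖L1]  y_C1² − (43/6)y_C1 − 49/6 = 0  ⇒  y_C1 = -1 or 49/6
2. [C1‖L2]  y_C1² + (67/6)y_C1 + 61/6 = 0  ⇒  y_C1 = -61/6 or -1

-1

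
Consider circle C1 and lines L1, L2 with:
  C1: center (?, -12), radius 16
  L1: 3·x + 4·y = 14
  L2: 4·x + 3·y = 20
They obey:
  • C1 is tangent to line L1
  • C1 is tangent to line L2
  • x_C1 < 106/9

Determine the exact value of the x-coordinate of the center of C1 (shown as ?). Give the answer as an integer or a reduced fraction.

-6

1. [C1‖L1]  x_C1² − (124/3)x_C1 − 284 = 0  ⇒  x_C1 = -6 or 142/3
2. [C1‖L2]  x_C1² − 28x_C1 − 204 = 0  ⇒  x_C1 = -6 or 34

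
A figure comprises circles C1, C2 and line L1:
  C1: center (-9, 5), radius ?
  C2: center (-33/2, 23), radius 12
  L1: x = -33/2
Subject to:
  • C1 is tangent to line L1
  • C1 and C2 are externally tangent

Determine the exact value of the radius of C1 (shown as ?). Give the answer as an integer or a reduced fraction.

15/2

1. [C1‖L1]  r_C1² − 225/4 = 0  ⇒  r_C1 = 15/2 (r>0 drops 1)
2. [ext C1·C2]  r_C1² + 24r_C1 − 945/4 = 0  ⇒  r_C1 = 15/2 (r>0 drops 1)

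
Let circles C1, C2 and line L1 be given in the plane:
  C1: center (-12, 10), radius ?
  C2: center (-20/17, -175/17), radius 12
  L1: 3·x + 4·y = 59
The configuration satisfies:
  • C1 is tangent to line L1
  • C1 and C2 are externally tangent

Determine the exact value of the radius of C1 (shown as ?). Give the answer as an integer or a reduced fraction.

11

1. [C1‖L1]  r_C1² − 121 = 0  ⇒  r_C1 = 11 (r>0 drops 1)
2. [ext C1·C2]  r_C1² + 24r_C1 − 385 = 0  ⇒  r_C1 = 11 (r>0 drops 1)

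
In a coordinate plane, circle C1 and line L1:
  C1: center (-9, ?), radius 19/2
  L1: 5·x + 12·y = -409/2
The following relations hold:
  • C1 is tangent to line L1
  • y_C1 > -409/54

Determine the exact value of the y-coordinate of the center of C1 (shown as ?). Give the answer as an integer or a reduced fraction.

1. [C1‖L1]  y_C1² + (319/12)y_C1 + 283/4 = 0  ⇒  y_C1 = -283/12 or -3
2. given y_C1 > -409/54: keep -3

-3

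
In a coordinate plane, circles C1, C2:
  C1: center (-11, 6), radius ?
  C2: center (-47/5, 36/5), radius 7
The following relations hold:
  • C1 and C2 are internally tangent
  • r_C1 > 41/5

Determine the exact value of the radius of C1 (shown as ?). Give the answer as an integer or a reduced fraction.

1. [int C1,C2]  r_C1² − 14r_C1 + 45 = 0  ⇒  r_C1 = 5 or 9
2. given r_C1 > 41/5: keep 9

9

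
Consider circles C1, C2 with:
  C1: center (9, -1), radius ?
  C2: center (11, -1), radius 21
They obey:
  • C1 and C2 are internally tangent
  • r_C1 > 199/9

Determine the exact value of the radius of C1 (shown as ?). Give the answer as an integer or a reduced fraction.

1. [int C1,C2]  r_C1² − 42r_C1 + 437 = 0  ⇒  r_C1 = 19 or 23
2. given r_C1 > 199/9: keep 23

23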